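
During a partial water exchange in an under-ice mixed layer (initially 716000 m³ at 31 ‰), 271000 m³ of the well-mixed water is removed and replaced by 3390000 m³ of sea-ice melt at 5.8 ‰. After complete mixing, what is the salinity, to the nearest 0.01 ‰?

8.72 ‰

Remaining after removal: 445,000 m³ at 31 ‰ (salt = 13,795,000)
After addition: salt = 13,795,000 + 3,390,000×5.8 = 33,457,000; volume = 3,835,000 m³
S = 33,457,000 / 3,835,000 = 8.7241 ‰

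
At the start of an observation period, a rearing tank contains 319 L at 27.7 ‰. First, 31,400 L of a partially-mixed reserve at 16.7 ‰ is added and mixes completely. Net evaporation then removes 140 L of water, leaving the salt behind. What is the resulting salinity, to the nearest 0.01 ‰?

16.89 ‰

After mixing: salt = 319×27.7 + 31,400×16.7 = 533,216.3; volume = 31,719 L
After evaporation: salt unchanged = 533,216.3; volume = 31,719 − 140 = 31,579 L
S = 533,216.3 / 31,579 = 16.8852 ‰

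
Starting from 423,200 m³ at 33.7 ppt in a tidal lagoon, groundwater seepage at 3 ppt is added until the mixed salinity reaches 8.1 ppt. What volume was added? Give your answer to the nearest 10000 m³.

Salt balance: 423,200×33.7 + V×3 = (423,200+V)×8.1
14,261,840 + 3V = 3,427,920 + 8.1V
10,833,920 = 5.1V
V = 2,124,298.04 m³

2120000 m³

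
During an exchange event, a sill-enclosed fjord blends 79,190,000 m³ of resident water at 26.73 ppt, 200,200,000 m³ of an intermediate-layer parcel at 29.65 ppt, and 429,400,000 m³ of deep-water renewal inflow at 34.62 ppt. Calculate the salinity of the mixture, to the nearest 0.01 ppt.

32.33 ppt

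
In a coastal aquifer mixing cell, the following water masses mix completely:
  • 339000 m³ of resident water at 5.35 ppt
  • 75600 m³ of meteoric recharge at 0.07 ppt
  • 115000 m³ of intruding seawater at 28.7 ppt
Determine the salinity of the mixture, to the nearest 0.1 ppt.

9.7 ppt

Total salt / total volume:
salt = 339,000×5.35 + 75,600×0.07 + 115,000×28.7 = 1,813,650 + 5,292 + 3,300,500 = 5,119,442
volume = 339,000 + 75,600 + 115,000 = 529,600 m³
S = 5,119,442 / 529,600 = 9.667 ppt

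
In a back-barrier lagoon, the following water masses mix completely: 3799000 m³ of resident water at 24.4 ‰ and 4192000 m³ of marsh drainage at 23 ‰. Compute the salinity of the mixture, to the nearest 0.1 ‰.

23.7 ‰

Salt balance:
salt = 3,799,000×24.4 + 4,192,000×23 = 92,695,600 + 96,416,000 = 189,111,600
volume = 3,799,000 + 4,192,000 = 7,991,000 m³
S = 189,111,600 / 7,991,000 = 23.666 ‰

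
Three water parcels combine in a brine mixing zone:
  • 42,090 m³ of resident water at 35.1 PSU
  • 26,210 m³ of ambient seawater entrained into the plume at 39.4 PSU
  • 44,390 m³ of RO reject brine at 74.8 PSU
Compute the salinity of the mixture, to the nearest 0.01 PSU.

51.74 PSU

Conserving salt mass:
salt = 42,090×35.1 + 26,210×39.4 + 44,390×74.8 = 1,477,359 + 1,032,674 + 3,320,372 = 5,830,405
volume = 42,090 + 26,210 + 44,390 = 112,690 m³
S = 5,830,405 / 112,690 = 51.7384 PSU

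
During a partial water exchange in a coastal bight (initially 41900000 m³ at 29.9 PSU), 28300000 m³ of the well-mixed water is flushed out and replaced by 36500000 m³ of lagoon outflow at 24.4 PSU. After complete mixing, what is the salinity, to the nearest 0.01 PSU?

25.89 PSU

Remaining after removal: 13,600,000 m³ at 29.9 PSU (salt = 406,640,000)
After addition: salt = 406,640,000 + 36,500,000×24.4 = 1,297,240,000; volume = 50,100,000 m³
S = 1,297,240,000 / 50,100,000 = 25.893 PSU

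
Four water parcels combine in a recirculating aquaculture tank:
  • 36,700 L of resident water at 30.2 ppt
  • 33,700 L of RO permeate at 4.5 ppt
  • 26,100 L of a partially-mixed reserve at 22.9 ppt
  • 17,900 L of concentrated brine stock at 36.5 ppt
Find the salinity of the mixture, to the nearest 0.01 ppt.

21.95 ppt

Weighted by volume,
salt = 36,700×30.2 + 33,700×4.5 + 26,100×22.9 + 17,900×36.5 = 1,108,340 + 151,650 + 597,690 + 653,350 = 2,511,030
volume = 36,700 + 33,700 + 26,100 + 17,900 = 114,400 L
S = 2,511,030 / 114,400 = 21.9496 ppt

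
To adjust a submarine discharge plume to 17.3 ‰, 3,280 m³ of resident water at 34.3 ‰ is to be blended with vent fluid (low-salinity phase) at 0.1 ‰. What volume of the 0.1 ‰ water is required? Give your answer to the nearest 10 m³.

Salt balance: 3,280×34.3 + V×0.1 = (3,280+V)×17.3
112,504 + 0.1V = 56,744 + 17.3V
55,760 = 17.2V
V = 3,241.86 m³

3240 m³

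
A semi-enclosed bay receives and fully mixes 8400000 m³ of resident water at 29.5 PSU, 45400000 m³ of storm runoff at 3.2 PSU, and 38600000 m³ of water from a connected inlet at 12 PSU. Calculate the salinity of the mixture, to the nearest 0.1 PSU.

Mass of salt is conserved:
salt = 8,400,000×29.5 + 45,400,000×3.2 + 38,600,000×12 = 247,800,000 + 145,280,000 + 463,200,000 = 856,280,000
volume = 8,400,000 + 45,400,000 + 38,600,000 = 92,400,000 m³
S = 856,280,000 / 92,400,000 = 9.267 PSU

9.3 PSU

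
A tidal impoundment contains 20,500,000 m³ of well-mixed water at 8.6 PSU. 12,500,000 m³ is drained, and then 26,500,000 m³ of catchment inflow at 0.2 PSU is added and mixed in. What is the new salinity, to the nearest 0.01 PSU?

Remaining after removal: 8,000,000 m³ at 8.6 PSU (salt = 68,800,000)
After addition: salt = 68,800,000 + 26,500,000×0.2 = 74,100,000; volume = 34,500,000 m³
S = 74,100,000 / 34,500,000 = 2.1478 PSU

2.15 PSU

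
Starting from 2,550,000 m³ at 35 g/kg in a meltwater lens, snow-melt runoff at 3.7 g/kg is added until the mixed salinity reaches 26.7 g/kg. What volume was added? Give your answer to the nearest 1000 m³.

920000 m³

Salt balance: 2,550,000×35 + V×3.7 = (2,550,000+V)×26.7
89,250,000 + 3.7V = 68,085,000 + 26.7V
21,165,000 = 23V
V = 920,217.39 m³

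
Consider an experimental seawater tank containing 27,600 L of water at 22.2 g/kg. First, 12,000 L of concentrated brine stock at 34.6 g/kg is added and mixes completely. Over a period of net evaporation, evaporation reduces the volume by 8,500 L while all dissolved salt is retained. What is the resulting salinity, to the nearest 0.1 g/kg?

33.1 g/kg

After mixing: salt = 27,600×22.2 + 12,000×34.6 = 1,027,920; volume = 39,600 L
After evaporation: salt unchanged = 1,027,920; volume = 39,600 − 8,500 = 31,100 L
S = 1,027,920 / 31,100 = 33.0521 g/kg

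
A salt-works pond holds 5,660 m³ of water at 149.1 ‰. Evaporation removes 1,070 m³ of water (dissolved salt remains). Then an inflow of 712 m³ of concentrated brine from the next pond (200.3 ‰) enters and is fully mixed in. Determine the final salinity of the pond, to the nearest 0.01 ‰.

After evaporation: salt = 5,660×149.1 = 843,906; volume = 5,660 − 1,070 = 4,590 m³
After mixing: salt = 843,906 + 712×200.3 = 986,519.6; volume = 4,590 + 712 = 5,302 m³
S = 986,519.6 / 5,302 = 186.0656 ‰

186.07 ‰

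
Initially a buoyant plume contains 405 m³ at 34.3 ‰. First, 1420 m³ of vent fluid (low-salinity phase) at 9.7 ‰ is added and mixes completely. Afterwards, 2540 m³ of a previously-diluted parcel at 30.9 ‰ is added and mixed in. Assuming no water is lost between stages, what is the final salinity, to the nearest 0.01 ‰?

24.32 ‰

Mass of salt is conserved:
Initial salt = 405×34.3 = 13,891.5
After stage 1: salt = 13,891.5 + 1,420×9.7 = 27,665.5; volume = 1,825 m³; S = 15.159 ‰
After stage 2: salt = 27,665.5 + 2,540×30.9 = 106,151.5; volume = 4,365 m³
S = 106,151.5 / 4,365 = 24.3188 ‰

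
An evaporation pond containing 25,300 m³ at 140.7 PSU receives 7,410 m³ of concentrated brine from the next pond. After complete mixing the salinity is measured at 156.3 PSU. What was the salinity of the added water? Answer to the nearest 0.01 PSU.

Salt balance: 25,300×140.7 + 7,410×S = 32,710×156.3
3,559,710 + 7,410·S = 5,112,573
S = (5,112,573 − 3,559,710) / 7,410 = 209.5632 PSU

209.56 PSU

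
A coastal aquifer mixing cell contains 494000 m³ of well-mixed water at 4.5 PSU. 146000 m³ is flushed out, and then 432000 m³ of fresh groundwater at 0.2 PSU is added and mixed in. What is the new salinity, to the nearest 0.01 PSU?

Remaining after removal: 348,000 m³ at 4.5 PSU (salt = 1,566,000)
After addition: salt = 1,566,000 + 432,000×0.2 = 1,652,400; volume = 780,000 m³
S = 1,652,400 / 780,000 = 2.1185 PSU

2.12 PSU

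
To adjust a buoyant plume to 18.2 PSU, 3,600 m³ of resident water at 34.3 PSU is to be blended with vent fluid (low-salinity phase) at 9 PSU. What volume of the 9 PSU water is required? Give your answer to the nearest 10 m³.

Salt balance: 3,600×34.3 + V×9 = (3,600+V)×18.2
123,480 + 9V = 65,520 + 18.2V
57,960 = 9.2V
V = 6,300 m³

6300 m³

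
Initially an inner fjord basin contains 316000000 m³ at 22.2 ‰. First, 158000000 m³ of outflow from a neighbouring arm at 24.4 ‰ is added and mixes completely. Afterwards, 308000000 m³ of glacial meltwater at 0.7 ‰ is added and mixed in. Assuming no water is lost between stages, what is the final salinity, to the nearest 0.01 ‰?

14.18 ‰

Total salt / total volume:
Initial salt = 316,000,000×22.2 = 7,015,200,000
After stage 1: salt = 7,015,200,000 + 158,000,000×24.4 = 10,870,400,000; volume = 474,000,000 m³; S = 22.933 ‰
After stage 2: salt = 10,870,400,000 + 308,000,000×0.7 = 11,086,000,000; volume = 782,000,000 m³
S = 11,086,000,000 / 782,000,000 = 14.1765 ‰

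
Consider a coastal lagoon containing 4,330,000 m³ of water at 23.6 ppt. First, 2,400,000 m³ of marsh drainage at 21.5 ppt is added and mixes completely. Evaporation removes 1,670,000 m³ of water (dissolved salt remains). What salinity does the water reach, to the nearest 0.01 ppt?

After mixing: salt = 4,330,000×23.6 + 2,400,000×21.5 = 153,788,000; volume = 6,730,000 m³
After evaporation: salt unchanged = 153,788,000; volume = 6,730,000 − 1,670,000 = 5,060,000 m³
S = 153,788,000 / 5,060,000 = 30.3929 ppt

30.39 ppt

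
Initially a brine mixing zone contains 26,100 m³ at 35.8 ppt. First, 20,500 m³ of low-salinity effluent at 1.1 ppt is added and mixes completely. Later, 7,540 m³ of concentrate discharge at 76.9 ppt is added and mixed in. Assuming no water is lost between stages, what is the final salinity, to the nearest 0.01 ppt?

28.38 ppt

Mass of salt is conserved:
Initial salt = 26,100×35.8 = 934,380
After stage 1: salt = 934,380 + 20,500×1.1 = 956,930; volume = 46,600 m³; S = 20.535 ppt
After stage 2: salt = 956,930 + 7,540×76.9 = 1,536,756; volume = 54,140 m³
S = 1,536,756 / 54,140 = 28.3849 ppt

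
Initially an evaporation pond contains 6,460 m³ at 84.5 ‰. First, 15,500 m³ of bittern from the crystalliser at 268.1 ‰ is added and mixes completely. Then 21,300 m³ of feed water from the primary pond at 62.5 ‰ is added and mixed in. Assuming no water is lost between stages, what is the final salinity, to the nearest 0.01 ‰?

Mass of salt is conserved:
Initial salt = 6,460×84.5 = 545,870
After stage 1: salt = 545,870 + 15,500×268.1 = 4,701,420; volume = 21,960 m³; S = 214.09 ‰
After stage 2: salt = 4,701,420 + 21,300×62.5 = 6,032,670; volume = 43,260 m³
S = 6,032,670 / 43,260 = 139.4515 ‰

139.45 ‰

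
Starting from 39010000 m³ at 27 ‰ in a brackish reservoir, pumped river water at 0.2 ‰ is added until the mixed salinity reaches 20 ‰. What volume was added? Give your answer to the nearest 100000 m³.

Salt balance: 39,010,000×27 + V×0.2 = (39,010,000+V)×20
1,053,270,000 + 0.2V = 780,200,000 + 20V
273,070,000 = 19.8V
V = 13,791,414.14 m³

13800000 m³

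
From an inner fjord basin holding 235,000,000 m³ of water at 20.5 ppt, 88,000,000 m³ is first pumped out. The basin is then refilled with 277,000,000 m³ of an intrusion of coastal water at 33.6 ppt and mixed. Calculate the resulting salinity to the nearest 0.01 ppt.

Remaining after removal: 147,000,000 m³ at 20.5 ppt (salt = 3,013,500,000)
After addition: salt = 3,013,500,000 + 277,000,000×33.6 = 12,320,700,000; volume = 424,000,000 m³
S = 12,320,700,000 / 424,000,000 = 29.0583 ppt

29.06 ppt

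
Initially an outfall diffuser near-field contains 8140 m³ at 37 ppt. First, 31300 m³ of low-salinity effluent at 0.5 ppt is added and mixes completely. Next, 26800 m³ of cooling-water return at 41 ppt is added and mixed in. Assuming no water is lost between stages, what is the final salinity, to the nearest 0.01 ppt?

21.37 ppt

Salt balance:
Initial salt = 8,140×37 = 301,180
After stage 1: salt = 301,180 + 31,300×0.5 = 316,830; volume = 39,440 m³; S = 8.033 ppt
After stage 2: salt = 316,830 + 26,800×41 = 1,415,630; volume = 66,240 m³
S = 1,415,630 / 66,240 = 21.3712 ppt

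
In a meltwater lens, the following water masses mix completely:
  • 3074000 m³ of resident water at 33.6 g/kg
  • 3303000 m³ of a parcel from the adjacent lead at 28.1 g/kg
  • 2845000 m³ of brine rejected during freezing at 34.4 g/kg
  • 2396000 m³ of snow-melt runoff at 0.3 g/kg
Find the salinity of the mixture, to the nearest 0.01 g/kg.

Conserving salt mass:
salt = 3,074,000×33.6 + 3,303,000×28.1 + 2,845,000×34.4 + 2,396,000×0.3 = 103,286,400 + 92,814,300 + 97,868,000 + 718,800 = 294,687,500
volume = 3,074,000 + 3,303,000 + 2,845,000 + 2,396,000 = 11,618,000 m³
S = 294,687,500 / 11,618,000 = 25.3647 g/kg

25.36 g/kg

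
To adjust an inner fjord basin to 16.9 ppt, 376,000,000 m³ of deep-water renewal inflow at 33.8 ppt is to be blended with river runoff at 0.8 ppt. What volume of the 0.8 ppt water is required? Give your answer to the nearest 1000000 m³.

395000000 m³

Salt balance: 376,000,000×33.8 + V×0.8 = (376,000,000+V)×16.9
12,708,800,000 + 0.8V = 6,354,400,000 + 16.9V
6,354,400,000 = 16.1V
V = 394,683,229.81 m³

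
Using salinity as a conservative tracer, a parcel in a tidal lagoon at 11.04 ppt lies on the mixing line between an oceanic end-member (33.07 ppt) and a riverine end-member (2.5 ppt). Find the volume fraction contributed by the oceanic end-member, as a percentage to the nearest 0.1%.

27.9%

Let g be the oceanic fraction. Salt balance per unit volume:
g×33.07 + (1−g)×2.5 = 11.04
g = (11.04 − 2.5) / (33.07 − 2.5) = 8.54/30.57 = 0.2794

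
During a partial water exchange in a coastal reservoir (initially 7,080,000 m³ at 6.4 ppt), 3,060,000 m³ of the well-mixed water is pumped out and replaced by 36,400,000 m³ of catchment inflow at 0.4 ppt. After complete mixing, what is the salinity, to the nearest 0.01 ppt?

1.00 ppt

Remaining after removal: 4,020,000 m³ at 6.4 ppt (salt = 25,728,000)
After addition: salt = 25,728,000 + 36,400,000×0.4 = 40,288,000; volume = 40,420,000 m³
S = 40,288,000 / 40,420,000 = 0.9967 ppt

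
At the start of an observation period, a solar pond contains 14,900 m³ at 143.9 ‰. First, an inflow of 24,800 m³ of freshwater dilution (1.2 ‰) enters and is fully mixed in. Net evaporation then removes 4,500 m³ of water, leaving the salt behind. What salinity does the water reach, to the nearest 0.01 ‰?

61.76 ‰

After mixing: salt = 14,900×143.9 + 24,800×1.2 = 2,173,870; volume = 39,700 m³
After evaporation: salt unchanged = 2,173,870; volume = 39,700 − 4,500 = 35,200 m³
S = 2,173,870 / 35,200 = 61.7577 ‰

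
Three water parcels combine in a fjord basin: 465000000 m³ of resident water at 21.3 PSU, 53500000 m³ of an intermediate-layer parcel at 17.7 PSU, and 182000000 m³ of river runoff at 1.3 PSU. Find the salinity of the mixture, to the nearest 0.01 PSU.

15.83 PSU

Total salt / total volume:
salt = 465,000,000×21.3 + 53,500,000×17.7 + 182,000,000×1.3 = 9,904,500,000 + 946,950,000 + 236,600,000 = 11,088,050,000
volume = 465,000,000 + 53,500,000 + 182,000,000 = 700,500,000 m³
S = 11,088,050,000 / 700,500,000 = 15.8288 PSU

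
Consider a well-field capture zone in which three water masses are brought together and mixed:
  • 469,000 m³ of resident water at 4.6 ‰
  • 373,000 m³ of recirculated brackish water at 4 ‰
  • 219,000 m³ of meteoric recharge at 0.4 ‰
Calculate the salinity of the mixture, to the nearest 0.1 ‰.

Conserving salt mass:
salt = 469,000×4.6 + 373,000×4 + 219,000×0.4 = 2,157,400 + 1,492,000 + 87,600 = 3,737,000
volume = 469,000 + 373,000 + 219,000 = 1,061,000 m³
S = 3,737,000 / 1,061,000 = 3.522 ‰

3.5 ‰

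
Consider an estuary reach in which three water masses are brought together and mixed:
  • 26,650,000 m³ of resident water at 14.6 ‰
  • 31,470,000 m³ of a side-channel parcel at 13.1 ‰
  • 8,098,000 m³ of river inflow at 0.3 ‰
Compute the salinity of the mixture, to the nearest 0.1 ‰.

12.1 ‰

Mass of salt is conserved:
salt = 26,650,000×14.6 + 31,470,000×13.1 + 8,098,000×0.3 = 389,090,000 + 412,257,000 + 2,429,400 = 803,776,400
volume = 26,650,000 + 31,470,000 + 8,098,000 = 66,218,000 m³
S = 803,776,400 / 66,218,000 = 12.138 ‰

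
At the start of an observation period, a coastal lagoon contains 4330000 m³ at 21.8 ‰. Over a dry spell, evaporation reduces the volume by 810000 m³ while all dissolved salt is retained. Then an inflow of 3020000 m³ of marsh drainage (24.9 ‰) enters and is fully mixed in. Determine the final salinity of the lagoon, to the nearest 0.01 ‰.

After evaporation: salt = 4,330,000×21.8 = 94,394,000; volume = 4,330,000 − 810,000 = 3,520,000 m³
After mixing: salt = 94,394,000 + 3,020,000×24.9 = 169,592,000; volume = 3,520,000 + 3,020,000 = 6,540,000 m³
S = 169,592,000 / 6,540,000 = 25.9315 ‰

25.93 ‰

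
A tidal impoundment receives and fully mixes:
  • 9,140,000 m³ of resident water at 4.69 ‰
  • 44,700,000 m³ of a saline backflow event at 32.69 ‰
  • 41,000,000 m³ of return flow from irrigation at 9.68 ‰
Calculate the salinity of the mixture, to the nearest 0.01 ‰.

Weighted by volume,
salt = 9,140,000×4.69 + 44,700,000×32.69 + 41,000,000×9.68 = 42,866,600 + 1,461,243,000 + 396,880,000 = 1,900,989,600
volume = 9,140,000 + 44,700,000 + 41,000,000 = 94,840,000 m³
S = 1,900,989,600 / 94,840,000 = 20.0442 ‰

20.04 ‰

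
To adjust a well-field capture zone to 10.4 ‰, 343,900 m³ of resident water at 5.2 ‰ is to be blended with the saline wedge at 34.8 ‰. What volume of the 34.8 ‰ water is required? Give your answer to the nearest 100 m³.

73300 m³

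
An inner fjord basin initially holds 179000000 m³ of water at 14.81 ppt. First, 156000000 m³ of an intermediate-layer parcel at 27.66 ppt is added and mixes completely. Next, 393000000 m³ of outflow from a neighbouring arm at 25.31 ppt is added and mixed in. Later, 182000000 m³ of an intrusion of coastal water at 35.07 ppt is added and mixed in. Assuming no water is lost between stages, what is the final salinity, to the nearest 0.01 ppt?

25.60 ppt

By conservation of dissolved salt,
Initial salt = 179,000,000×14.81 = 2,650,990,000
After stage 1: salt = 2,650,990,000 + 156,000,000×27.66 = 6,965,950,000; volume = 335,000,000 m³; S = 20.794 ppt
After stage 2: salt = 6,965,950,000 + 393,000,000×25.31 = 16,912,780,000; volume = 728,000,000 m³; S = 23.232 ppt
After stage 3: salt = 16,912,780,000 + 182,000,000×35.07 = 23,295,520,000; volume = 910,000,000 m³
S = 23,295,520,000 / 910,000,000 = 25.5995 ppt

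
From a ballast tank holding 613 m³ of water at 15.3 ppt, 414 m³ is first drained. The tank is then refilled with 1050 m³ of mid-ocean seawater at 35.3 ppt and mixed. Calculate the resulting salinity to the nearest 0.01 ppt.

32.11 ppt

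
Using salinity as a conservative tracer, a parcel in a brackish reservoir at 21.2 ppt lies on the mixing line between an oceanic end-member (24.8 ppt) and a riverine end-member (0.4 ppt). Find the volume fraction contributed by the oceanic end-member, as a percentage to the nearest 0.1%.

85.2%

Let g be the oceanic fraction. Salt balance per unit volume:
g×24.8 + (1−g)×0.4 = 21.2
g = (21.2 − 0.4) / (24.8 − 0.4) = 20.8/24.4 = 0.8525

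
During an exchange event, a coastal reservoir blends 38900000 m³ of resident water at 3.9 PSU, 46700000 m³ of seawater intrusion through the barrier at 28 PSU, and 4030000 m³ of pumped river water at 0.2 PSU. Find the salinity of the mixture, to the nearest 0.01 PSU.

Weighted by volume,
salt = 38,900,000×3.9 + 46,700,000×28 + 4,030,000×0.2 = 151,710,000 + 1,307,600,000 + 806,000 = 1,460,116,000
volume = 38,900,000 + 46,700,000 + 4,030,000 = 89,630,000 m³
S = 1,460,116,000 / 89,630,000 = 16.2905 PSU

16.29 PSU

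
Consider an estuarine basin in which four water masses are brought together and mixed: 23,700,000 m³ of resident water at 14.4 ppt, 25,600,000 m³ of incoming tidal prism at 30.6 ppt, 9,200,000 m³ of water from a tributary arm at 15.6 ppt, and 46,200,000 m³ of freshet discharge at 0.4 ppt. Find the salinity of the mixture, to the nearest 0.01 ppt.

12.29 ppt

Salt balance:
salt = 23,700,000×14.4 + 25,600,000×30.6 + 9,200,000×15.6 + 46,200,000×0.4 = 341,280,000 + 783,360,000 + 143,520,000 + 18,480,000 = 1,286,640,000
volume = 23,700,000 + 25,600,000 + 9,200,000 + 46,200,000 = 104,700,000 m³
S = 1,286,640,000 / 104,700,000 = 12.2888 ppt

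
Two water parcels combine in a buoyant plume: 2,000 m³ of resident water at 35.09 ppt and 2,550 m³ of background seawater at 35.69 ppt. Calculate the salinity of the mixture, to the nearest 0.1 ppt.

35.4 ppt

Conserving salt mass:
salt = 2,000×35.09 + 2,550×35.69 = 70,180 + 91,009.5 = 161,189.5
volume = 2,000 + 2,550 = 4,550 m³
S = 161,189.5 / 4,550 = 35.426 ppt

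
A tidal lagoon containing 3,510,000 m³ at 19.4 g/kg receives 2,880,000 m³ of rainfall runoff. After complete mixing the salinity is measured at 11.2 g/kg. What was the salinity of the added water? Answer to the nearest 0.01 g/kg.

Salt balance: 3,510,000×19.4 + 2,880,000×S = 6,390,000×11.2
68,094,000 + 2,880,000·S = 71,568,000
S = (71,568,000 − 68,094,000) / 2,880,000 = 1.2063 g/kg

1.21 g/kg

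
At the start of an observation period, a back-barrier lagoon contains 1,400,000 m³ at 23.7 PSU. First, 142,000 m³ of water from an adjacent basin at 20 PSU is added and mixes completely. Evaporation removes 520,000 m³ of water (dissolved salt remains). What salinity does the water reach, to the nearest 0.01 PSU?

35.24 PSU

After mixing: salt = 1,400,000×23.7 + 142,000×20 = 36,020,000; volume = 1,542,000 m³
After evaporation: salt unchanged = 36,020,000; volume = 1,542,000 − 520,000 = 1,022,000 m³
S = 36,020,000 / 1,022,000 = 35.2446 PSU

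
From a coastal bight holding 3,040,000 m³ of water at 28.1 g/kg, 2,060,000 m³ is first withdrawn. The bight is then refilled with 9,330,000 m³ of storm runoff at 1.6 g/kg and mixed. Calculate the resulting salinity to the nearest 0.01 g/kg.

Remaining after removal: 980,000 m³ at 28.1 g/kg (salt = 27,538,000)
After addition: salt = 27,538,000 + 9,330,000×1.6 = 42,466,000; volume = 10,310,000 m³
S = 42,466,000 / 10,310,000 = 4.1189 g/kg

4.12 g/kg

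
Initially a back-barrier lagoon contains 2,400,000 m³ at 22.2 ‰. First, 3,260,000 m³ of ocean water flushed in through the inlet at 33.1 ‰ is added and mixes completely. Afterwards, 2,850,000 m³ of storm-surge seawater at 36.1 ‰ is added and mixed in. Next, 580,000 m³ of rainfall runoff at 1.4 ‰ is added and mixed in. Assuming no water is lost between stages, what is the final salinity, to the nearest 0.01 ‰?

Mass of salt is conserved:
Initial salt = 2,400,000×22.2 = 53,280,000
After stage 1: salt = 53,280,000 + 3,260,000×33.1 = 161,186,000; volume = 5,660,000 m³; S = 28.478 ‰
After stage 2: salt = 161,186,000 + 2,850,000×36.1 = 264,071,000; volume = 8,510,000 m³; S = 31.031 ‰
After stage 3: salt = 264,071,000 + 580,000×1.4 = 264,883,000; volume = 9,090,000 m³
S = 264,883,000 / 9,090,000 = 29.14 ‰

29.14 ‰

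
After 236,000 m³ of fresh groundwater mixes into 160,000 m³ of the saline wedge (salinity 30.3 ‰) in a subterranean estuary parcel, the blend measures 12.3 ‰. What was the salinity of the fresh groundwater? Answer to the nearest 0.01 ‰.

Salt balance: 160,000×30.3 + 236,000×S = 396,000×12.3
4,848,000 + 236,000·S = 4,870,800
S = (4,870,800 − 4,848,000) / 236,000 = 0.0966 ‰

0.10 ‰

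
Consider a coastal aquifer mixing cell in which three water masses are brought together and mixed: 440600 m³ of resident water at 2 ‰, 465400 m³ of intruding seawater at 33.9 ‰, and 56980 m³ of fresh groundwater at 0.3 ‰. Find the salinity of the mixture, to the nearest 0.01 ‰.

17.32 ‰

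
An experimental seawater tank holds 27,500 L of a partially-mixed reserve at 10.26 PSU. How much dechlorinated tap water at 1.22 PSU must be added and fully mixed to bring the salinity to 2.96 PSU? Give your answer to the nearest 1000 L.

115000 L

Salt balance: 27,500×10.26 + V×1.22 = (27,500+V)×2.96
282,150 + 1.22V = 81,400 + 2.96V
200,750 = 1.74V
V = 115,373.56 L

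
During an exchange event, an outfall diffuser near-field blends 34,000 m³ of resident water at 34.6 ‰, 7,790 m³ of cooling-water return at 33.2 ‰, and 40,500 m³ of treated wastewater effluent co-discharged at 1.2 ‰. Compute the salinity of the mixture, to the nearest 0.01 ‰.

18.03 ‰

By conservation of dissolved salt,
salt = 34,000×34.6 + 7,790×33.2 + 40,500×1.2 = 1,176,400 + 258,628 + 48,600 = 1,483,628
volume = 34,000 + 7,790 + 40,500 = 82,290 m³
S = 1,483,628 / 82,290 = 18.0293 ‰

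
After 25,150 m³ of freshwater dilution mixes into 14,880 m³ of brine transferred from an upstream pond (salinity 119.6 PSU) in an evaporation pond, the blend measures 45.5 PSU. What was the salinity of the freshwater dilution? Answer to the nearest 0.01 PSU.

Salt balance: 14,880×119.6 + 25,150×S = 40,030×45.5
1,779,648 + 25,150·S = 1,821,365
S = (1,821,365 − 1,779,648) / 25,150 = 1.6587 PSU

1.66 PSU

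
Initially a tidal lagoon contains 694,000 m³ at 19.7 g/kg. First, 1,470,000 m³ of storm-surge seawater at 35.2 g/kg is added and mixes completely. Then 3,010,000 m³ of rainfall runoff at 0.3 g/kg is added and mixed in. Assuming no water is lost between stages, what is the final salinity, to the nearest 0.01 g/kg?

12.82 g/kg

By conservation of dissolved salt,
Initial salt = 694,000×19.7 = 13,671,800
After stage 1: salt = 13,671,800 + 1,470,000×35.2 = 65,415,800; volume = 2,164,000 m³; S = 30.229 g/kg
After stage 2: salt = 65,415,800 + 3,010,000×0.3 = 66,318,800; volume = 5,174,000 m³
S = 66,318,800 / 5,174,000 = 12.8177 g/kg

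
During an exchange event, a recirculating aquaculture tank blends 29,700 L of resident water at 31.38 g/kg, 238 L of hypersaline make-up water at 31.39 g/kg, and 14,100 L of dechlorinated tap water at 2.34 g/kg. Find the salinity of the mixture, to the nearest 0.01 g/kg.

Total salt / total volume:
salt = 29,700×31.38 + 238×31.39 + 14,100×2.34 = 931,986 + 7,470.82 + 32,994 = 972,450.82
volume = 29,700 + 238 + 14,100 = 44,038 L
S = 972,450.82 / 44,038 = 22.0821 g/kg

22.08 g/kg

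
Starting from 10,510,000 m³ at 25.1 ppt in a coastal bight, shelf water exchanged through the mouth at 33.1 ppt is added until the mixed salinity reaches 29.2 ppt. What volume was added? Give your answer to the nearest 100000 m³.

Salt balance: 10,510,000×25.1 + V×33.1 = (10,510,000+V)×29.2
263,801,000 + 33.1V = 306,892,000 + 29.2V
43,091,000 = 3.9V
V = 11,048,974.36 m³

11000000 m³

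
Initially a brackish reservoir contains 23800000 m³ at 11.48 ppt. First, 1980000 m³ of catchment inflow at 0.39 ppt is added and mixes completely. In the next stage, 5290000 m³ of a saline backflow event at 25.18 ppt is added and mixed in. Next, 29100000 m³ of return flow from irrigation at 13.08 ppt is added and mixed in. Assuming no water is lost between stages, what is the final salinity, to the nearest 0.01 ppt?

13.09 ppt

Salt balance:
Initial salt = 23,800,000×11.48 = 273,224,000
After stage 1: salt = 273,224,000 + 1,980,000×0.39 = 273,996,200; volume = 25,780,000 m³; S = 10.628 ppt
After stage 2: salt = 273,996,200 + 5,290,000×25.18 = 407,198,400; volume = 31,070,000 m³; S = 13.106 ppt
After stage 3: salt = 407,198,400 + 29,100,000×13.08 = 787,826,400; volume = 60,170,000 m³
S = 787,826,400 / 60,170,000 = 13.0933 ppt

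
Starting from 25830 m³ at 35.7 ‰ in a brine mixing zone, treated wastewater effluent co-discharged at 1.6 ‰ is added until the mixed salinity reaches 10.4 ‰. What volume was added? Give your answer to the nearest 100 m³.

74300 m³

Salt balance: 25,830×35.7 + V×1.6 = (25,830+V)×10.4
922,131 + 1.6V = 268,632 + 10.4V
653,499 = 8.8V
V = 74,261.25 m³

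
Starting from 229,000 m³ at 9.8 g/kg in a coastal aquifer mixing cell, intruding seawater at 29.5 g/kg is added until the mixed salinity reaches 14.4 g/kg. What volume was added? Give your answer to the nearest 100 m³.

Salt balance: 229,000×9.8 + V×29.5 = (229,000+V)×14.4
2,244,200 + 29.5V = 3,297,600 + 14.4V
1,053,400 = 15.1V
V = 69,761.59 m³

69800 m³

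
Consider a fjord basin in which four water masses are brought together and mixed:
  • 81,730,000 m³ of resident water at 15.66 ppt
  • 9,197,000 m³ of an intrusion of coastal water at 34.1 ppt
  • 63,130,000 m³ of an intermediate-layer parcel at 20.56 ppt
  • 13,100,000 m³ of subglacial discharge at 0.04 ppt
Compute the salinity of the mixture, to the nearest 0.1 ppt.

Total salt / total volume:
salt = 81,730,000×15.66 + 9,197,000×34.1 + 63,130,000×20.56 + 13,100,000×0.04 = 1,279,891,800 + 313,617,700 + 1,297,952,800 + 524,000 = 2,891,986,300
volume = 81,730,000 + 9,197,000 + 63,130,000 + 13,100,000 = 167,157,000 m³
S = 2,891,986,300 / 167,157,000 = 17.301 ppt

17.3 ppt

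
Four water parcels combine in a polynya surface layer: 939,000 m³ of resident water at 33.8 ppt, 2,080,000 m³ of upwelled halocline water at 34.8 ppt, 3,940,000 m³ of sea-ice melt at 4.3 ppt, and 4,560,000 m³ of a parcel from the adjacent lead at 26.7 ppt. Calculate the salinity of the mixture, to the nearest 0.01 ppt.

21.08 ppt

Mass of salt is conserved:
salt = 939,000×33.8 + 2,080,000×34.8 + 3,940,000×4.3 + 4,560,000×26.7 = 31,738,200 + 72,384,000 + 16,942,000 + 121,752,000 = 242,816,200
volume = 939,000 + 2,080,000 + 3,940,000 + 4,560,000 = 11,519,000 m³
S = 242,816,200 / 11,519,000 = 21.0796 ppt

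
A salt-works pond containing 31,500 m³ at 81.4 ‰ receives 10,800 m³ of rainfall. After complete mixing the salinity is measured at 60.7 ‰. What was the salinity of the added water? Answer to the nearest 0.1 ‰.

Salt balance: 31,500×81.4 + 10,800×S = 42,300×60.7
2,564,100 + 10,800·S = 2,567,610
S = (2,567,610 − 2,564,100) / 10,800 = 0.325 ‰

0.3 ‰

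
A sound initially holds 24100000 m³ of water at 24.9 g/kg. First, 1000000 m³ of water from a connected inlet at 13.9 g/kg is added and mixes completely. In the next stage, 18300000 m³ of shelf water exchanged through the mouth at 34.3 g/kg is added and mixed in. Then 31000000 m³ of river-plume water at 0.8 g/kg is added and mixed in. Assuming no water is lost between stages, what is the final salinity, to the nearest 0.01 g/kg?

17.02 g/kg

Mass of salt is conserved:
Initial salt = 24,100,000×24.9 = 600,090,000
After stage 1: salt = 600,090,000 + 1,000,000×13.9 = 613,990,000; volume = 25,100,000 m³; S = 24.462 g/kg
After stage 2: salt = 613,990,000 + 18,300,000×34.3 = 1,241,680,000; volume = 43,400,000 m³; S = 28.61 g/kg
After stage 3: salt = 1,241,680,000 + 31,000,000×0.8 = 1,266,480,000; volume = 74,400,000 m³
S = 1,266,480,000 / 74,400,000 = 17.0226 g/kg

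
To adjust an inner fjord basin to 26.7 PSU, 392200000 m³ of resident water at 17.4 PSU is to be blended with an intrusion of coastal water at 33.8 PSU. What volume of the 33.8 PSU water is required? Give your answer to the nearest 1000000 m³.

514000000 m³

Salt balance: 392,200,000×17.4 + V×33.8 = (392,200,000+V)×26.7
6,824,280,000 + 33.8V = 10,471,740,000 + 26.7V
3,647,460,000 = 7.1V
V = 513,726,760.56 m³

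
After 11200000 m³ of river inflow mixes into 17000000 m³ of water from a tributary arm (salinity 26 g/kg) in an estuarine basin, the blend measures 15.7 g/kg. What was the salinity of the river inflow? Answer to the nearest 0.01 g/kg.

Salt balance: 17,000,000×26 + 11,200,000×S = 28,200,000×15.7
442,000,000 + 11,200,000·S = 442,740,000
S = (442,740,000 − 442,000,000) / 11,200,000 = 0.0661 g/kg

0.07 g/kg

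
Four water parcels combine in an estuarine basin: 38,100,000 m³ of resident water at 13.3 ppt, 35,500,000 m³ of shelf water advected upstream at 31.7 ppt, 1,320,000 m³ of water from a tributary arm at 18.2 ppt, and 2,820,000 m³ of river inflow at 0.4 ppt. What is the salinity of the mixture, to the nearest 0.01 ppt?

21.32 ppt

Total salt / total volume:
salt = 38,100,000×13.3 + 35,500,000×31.7 + 1,320,000×18.2 + 2,820,000×0.4 = 506,730,000 + 1,125,350,000 + 24,024,000 + 1,128,000 = 1,657,232,000
volume = 38,100,000 + 35,500,000 + 1,320,000 + 2,820,000 = 77,740,000 m³
S = 1,657,232,000 / 77,740,000 = 21.3176 ppt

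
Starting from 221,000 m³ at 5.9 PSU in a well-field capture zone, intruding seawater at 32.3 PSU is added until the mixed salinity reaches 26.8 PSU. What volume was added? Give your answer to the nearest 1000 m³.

840000 m³

Salt balance: 221,000×5.9 + V×32.3 = (221,000+V)×26.8
1,303,900 + 32.3V = 5,922,800 + 26.8V
4,618,900 = 5.5V
V = 839,800 m³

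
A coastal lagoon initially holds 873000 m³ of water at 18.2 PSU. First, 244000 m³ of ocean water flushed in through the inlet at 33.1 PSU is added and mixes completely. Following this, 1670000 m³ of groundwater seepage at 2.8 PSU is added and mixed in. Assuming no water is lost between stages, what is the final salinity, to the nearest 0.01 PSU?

Conserving salt mass:
Initial salt = 873,000×18.2 = 15,888,600
After stage 1: salt = 15,888,600 + 244,000×33.1 = 23,965,000; volume = 1,117,000 m³; S = 21.455 PSU
After stage 2: salt = 23,965,000 + 1,670,000×2.8 = 28,641,000; volume = 2,787,000 m³
S = 28,641,000 / 2,787,000 = 10.2766 PSU

10.28 PSU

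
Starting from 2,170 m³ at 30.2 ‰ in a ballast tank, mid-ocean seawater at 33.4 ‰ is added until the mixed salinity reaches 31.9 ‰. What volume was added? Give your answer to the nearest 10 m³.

Salt balance: 2,170×30.2 + V×33.4 = (2,170+V)×31.9
65,534 + 33.4V = 69,223 + 31.9V
3,689 = 1.5V
V = 2,459.33 m³

2460 m³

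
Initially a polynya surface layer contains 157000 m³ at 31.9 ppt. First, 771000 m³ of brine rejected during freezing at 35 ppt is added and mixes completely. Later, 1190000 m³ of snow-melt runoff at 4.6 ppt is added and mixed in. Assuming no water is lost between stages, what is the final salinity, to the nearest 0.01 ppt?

By conservation of dissolved salt,
Initial salt = 157,000×31.9 = 5,008,300
After stage 1: salt = 5,008,300 + 771,000×35 = 31,993,300; volume = 928,000 m³; S = 34.476 ppt
After stage 2: salt = 31,993,300 + 1,190,000×4.6 = 37,467,300; volume = 2,118,000 m³
S = 37,467,300 / 2,118,000 = 17.6899 ppt

17.69 ppt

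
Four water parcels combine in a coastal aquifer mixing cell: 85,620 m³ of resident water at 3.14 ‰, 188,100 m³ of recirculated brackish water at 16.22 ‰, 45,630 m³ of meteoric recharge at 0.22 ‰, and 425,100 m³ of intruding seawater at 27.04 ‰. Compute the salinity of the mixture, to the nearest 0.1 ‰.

19.9 ‰

Salt balance:
salt = 85,620×3.14 + 188,100×16.22 + 45,630×0.22 + 425,100×27.04 = 268,846.8 + 3,050,982 + 10,038.6 + 11,494,704 = 14,824,571.4
volume = 85,620 + 188,100 + 45,630 + 425,100 = 744,450 m³
S = 14,824,571.4 / 744,450 = 19.913 ‰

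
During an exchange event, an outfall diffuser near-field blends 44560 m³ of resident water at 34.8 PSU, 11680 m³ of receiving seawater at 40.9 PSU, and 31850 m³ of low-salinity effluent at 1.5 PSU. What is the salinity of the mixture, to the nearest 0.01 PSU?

23.57 PSU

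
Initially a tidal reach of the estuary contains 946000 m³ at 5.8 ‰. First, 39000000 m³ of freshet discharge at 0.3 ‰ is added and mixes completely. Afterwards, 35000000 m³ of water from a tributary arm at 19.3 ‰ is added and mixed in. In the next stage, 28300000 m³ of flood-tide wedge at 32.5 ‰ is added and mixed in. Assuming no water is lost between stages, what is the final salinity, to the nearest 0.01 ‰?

15.62 ‰

Salt balance:
Initial salt = 946,000×5.8 = 5,486,800
After stage 1: salt = 5,486,800 + 39,000,000×0.3 = 17,186,800; volume = 39,946,000 m³; S = 0.43 ‰
After stage 2: salt = 17,186,800 + 35,000,000×19.3 = 692,686,800; volume = 74,946,000 m³; S = 9.242 ‰
After stage 3: salt = 692,686,800 + 28,300,000×32.5 = 1,612,436,800; volume = 103,246,000 m³
S = 1,612,436,800 / 103,246,000 = 15.6174 ‰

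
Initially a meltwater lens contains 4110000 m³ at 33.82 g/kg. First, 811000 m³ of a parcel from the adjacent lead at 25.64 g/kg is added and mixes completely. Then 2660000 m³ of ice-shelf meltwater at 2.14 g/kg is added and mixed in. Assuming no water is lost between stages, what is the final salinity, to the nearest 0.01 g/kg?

Weighted by volume,
Initial salt = 4,110,000×33.82 = 139,000,200
After stage 1: salt = 139,000,200 + 811,000×25.64 = 159,794,240; volume = 4,921,000 m³; S = 32.472 g/kg
After stage 2: salt = 159,794,240 + 2,660,000×2.14 = 165,486,640; volume = 7,581,000 m³
S = 165,486,640 / 7,581,000 = 21.8291 g/kg

21.83 g/kg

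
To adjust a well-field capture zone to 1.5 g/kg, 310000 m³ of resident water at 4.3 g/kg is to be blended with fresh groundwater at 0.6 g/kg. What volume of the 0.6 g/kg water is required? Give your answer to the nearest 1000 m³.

964000 m³

Salt balance: 310,000×4.3 + V×0.6 = (310,000+V)×1.5
1,333,000 + 0.6V = 465,000 + 1.5V
868,000 = 0.9V
V = 964,444.44 m³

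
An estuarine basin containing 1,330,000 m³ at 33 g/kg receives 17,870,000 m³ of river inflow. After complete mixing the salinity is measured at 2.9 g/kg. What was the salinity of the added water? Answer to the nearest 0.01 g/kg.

Salt balance: 1,330,000×33 + 17,870,000×S = 19,200,000×2.9
43,890,000 + 17,870,000·S = 55,680,000
S = (55,680,000 − 43,890,000) / 17,870,000 = 0.6598 g/kg

0.66 g/kg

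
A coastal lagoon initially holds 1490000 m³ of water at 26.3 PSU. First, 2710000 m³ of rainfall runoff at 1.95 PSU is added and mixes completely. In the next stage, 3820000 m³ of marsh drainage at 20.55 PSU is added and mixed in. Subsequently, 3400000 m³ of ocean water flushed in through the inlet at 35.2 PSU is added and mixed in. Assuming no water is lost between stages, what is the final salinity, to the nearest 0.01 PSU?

Mass of salt is conserved:
Initial salt = 1,490,000×26.3 = 39,187,000
After stage 1: salt = 39,187,000 + 2,710,000×1.95 = 44,471,500; volume = 4,200,000 m³; S = 10.588 PSU
After stage 2: salt = 44,471,500 + 3,820,000×20.55 = 122,972,500; volume = 8,020,000 m³; S = 15.333 PSU
After stage 3: salt = 122,972,500 + 3,400,000×35.2 = 242,652,500; volume = 11,420,000 m³
S = 242,652,500 / 11,420,000 = 21.248 PSU

21.25 PSU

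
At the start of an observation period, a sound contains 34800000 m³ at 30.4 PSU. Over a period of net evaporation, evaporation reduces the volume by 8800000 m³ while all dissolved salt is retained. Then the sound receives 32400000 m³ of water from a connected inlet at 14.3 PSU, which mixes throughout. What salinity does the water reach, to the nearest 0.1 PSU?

After evaporation: salt = 34,800,000×30.4 = 1,057,920,000; volume = 34,800,000 − 8,800,000 = 26,000,000 m³
After mixing: salt = 1,057,920,000 + 32,400,000×14.3 = 1,521,240,000; volume = 26,000,000 + 32,400,000 = 58,400,000 m³
S = 1,521,240,000 / 58,400,000 = 26.0486 PSU

26.0 PSU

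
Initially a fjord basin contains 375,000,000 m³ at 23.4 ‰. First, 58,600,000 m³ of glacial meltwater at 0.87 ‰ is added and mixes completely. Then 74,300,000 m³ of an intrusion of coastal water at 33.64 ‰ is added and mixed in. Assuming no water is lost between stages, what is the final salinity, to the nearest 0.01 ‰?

22.30 ‰

Salt balance:
Initial salt = 375,000,000×23.4 = 8,775,000,000
After stage 1: salt = 8,775,000,000 + 58,600,000×0.87 = 8,825,982,000; volume = 433,600,000 m³; S = 20.355 ‰
After stage 2: salt = 8,825,982,000 + 74,300,000×33.64 = 11,325,434,000; volume = 507,900,000 m³
S = 11,325,434,000 / 507,900,000 = 22.2986 ‰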